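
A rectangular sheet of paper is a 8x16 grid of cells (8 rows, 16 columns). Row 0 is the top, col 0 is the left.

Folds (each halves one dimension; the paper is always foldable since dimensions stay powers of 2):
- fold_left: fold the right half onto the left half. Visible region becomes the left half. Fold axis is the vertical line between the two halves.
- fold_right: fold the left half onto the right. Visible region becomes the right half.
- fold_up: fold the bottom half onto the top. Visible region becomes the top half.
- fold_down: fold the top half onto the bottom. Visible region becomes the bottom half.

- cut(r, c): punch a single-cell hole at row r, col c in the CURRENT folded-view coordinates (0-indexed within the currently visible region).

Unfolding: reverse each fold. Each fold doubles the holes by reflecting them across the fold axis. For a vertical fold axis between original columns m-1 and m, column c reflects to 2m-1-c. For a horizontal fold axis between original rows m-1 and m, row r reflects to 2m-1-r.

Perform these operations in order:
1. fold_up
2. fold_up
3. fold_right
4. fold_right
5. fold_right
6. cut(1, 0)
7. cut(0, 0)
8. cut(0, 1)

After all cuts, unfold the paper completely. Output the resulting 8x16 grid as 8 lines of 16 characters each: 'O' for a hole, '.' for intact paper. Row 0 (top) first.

Answer: OOOOOOOOOOOOOOOO
.OO..OO..OO..OO.
.OO..OO..OO..OO.
OOOOOOOOOOOOOOOO
OOOOOOOOOOOOOOOO
.OO..OO..OO..OO.
.OO..OO..OO..OO.
OOOOOOOOOOOOOOOO

Derivation:
Op 1 fold_up: fold axis h@4; visible region now rows[0,4) x cols[0,16) = 4x16
Op 2 fold_up: fold axis h@2; visible region now rows[0,2) x cols[0,16) = 2x16
Op 3 fold_right: fold axis v@8; visible region now rows[0,2) x cols[8,16) = 2x8
Op 4 fold_right: fold axis v@12; visible region now rows[0,2) x cols[12,16) = 2x4
Op 5 fold_right: fold axis v@14; visible region now rows[0,2) x cols[14,16) = 2x2
Op 6 cut(1, 0): punch at orig (1,14); cuts so far [(1, 14)]; region rows[0,2) x cols[14,16) = 2x2
Op 7 cut(0, 0): punch at orig (0,14); cuts so far [(0, 14), (1, 14)]; region rows[0,2) x cols[14,16) = 2x2
Op 8 cut(0, 1): punch at orig (0,15); cuts so far [(0, 14), (0, 15), (1, 14)]; region rows[0,2) x cols[14,16) = 2x2
Unfold 1 (reflect across v@14): 6 holes -> [(0, 12), (0, 13), (0, 14), (0, 15), (1, 13), (1, 14)]
Unfold 2 (reflect across v@12): 12 holes -> [(0, 8), (0, 9), (0, 10), (0, 11), (0, 12), (0, 13), (0, 14), (0, 15), (1, 9), (1, 10), (1, 13), (1, 14)]
Unfold 3 (reflect across v@8): 24 holes -> [(0, 0), (0, 1), (0, 2), (0, 3), (0, 4), (0, 5), (0, 6), (0, 7), (0, 8), (0, 9), (0, 10), (0, 11), (0, 12), (0, 13), (0, 14), (0, 15), (1, 1), (1, 2), (1, 5), (1, 6), (1, 9), (1, 10), (1, 13), (1, 14)]
Unfold 4 (reflect across h@2): 48 holes -> [(0, 0), (0, 1), (0, 2), (0, 3), (0, 4), (0, 5), (0, 6), (0, 7), (0, 8), (0, 9), (0, 10), (0, 11), (0, 12), (0, 13), (0, 14), (0, 15), (1, 1), (1, 2), (1, 5), (1, 6), (1, 9), (1, 10), (1, 13), (1, 14), (2, 1), (2, 2), (2, 5), (2, 6), (2, 9), (2, 10), (2, 13), (2, 14), (3, 0), (3, 1), (3, 2), (3, 3), (3, 4), (3, 5), (3, 6), (3, 7), (3, 8), (3, 9), (3, 10), (3, 11), (3, 12), (3, 13), (3, 14), (3, 15)]
Unfold 5 (reflect across h@4): 96 holes -> [(0, 0), (0, 1), (0, 2), (0, 3), (0, 4), (0, 5), (0, 6), (0, 7), (0, 8), (0, 9), (0, 10), (0, 11), (0, 12), (0, 13), (0, 14), (0, 15), (1, 1), (1, 2), (1, 5), (1, 6), (1, 9), (1, 10), (1, 13), (1, 14), (2, 1), (2, 2), (2, 5), (2, 6), (2, 9), (2, 10), (2, 13), (2, 14), (3, 0), (3, 1), (3, 2), (3, 3), (3, 4), (3, 5), (3, 6), (3, 7), (3, 8), (3, 9), (3, 10), (3, 11), (3, 12), (3, 13), (3, 14), (3, 15), (4, 0), (4, 1), (4, 2), (4, 3), (4, 4), (4, 5), (4, 6), (4, 7), (4, 8), (4, 9), (4, 10), (4, 11), (4, 12), (4, 13), (4, 14), (4, 15), (5, 1), (5, 2), (5, 5), (5, 6), (5, 9), (5, 10), (5, 13), (5, 14), (6, 1), (6, 2), (6, 5), (6, 6), (6, 9), (6, 10), (6, 13), (6, 14), (7, 0), (7, 1), (7, 2), (7, 3), (7, 4), (7, 5), (7, 6), (7, 7), (7, 8), (7, 9), (7, 10), (7, 11), (7, 12), (7, 13), (7, 14), (7, 15)]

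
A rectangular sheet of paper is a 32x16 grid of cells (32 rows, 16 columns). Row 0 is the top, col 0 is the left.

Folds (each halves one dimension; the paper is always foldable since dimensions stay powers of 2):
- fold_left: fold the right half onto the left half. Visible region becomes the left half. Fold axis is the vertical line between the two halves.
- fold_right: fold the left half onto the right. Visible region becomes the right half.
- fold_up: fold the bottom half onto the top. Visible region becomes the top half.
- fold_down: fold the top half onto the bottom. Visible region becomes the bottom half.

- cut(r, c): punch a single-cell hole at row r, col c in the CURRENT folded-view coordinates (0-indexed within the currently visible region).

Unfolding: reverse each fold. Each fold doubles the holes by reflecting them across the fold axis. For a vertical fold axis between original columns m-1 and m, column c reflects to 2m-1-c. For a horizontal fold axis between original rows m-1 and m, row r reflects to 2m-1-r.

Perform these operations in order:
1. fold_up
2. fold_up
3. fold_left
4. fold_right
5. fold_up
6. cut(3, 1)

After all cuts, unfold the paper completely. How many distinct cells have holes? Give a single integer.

Op 1 fold_up: fold axis h@16; visible region now rows[0,16) x cols[0,16) = 16x16
Op 2 fold_up: fold axis h@8; visible region now rows[0,8) x cols[0,16) = 8x16
Op 3 fold_left: fold axis v@8; visible region now rows[0,8) x cols[0,8) = 8x8
Op 4 fold_right: fold axis v@4; visible region now rows[0,8) x cols[4,8) = 8x4
Op 5 fold_up: fold axis h@4; visible region now rows[0,4) x cols[4,8) = 4x4
Op 6 cut(3, 1): punch at orig (3,5); cuts so far [(3, 5)]; region rows[0,4) x cols[4,8) = 4x4
Unfold 1 (reflect across h@4): 2 holes -> [(3, 5), (4, 5)]
Unfold 2 (reflect across v@4): 4 holes -> [(3, 2), (3, 5), (4, 2), (4, 5)]
Unfold 3 (reflect across v@8): 8 holes -> [(3, 2), (3, 5), (3, 10), (3, 13), (4, 2), (4, 5), (4, 10), (4, 13)]
Unfold 4 (reflect across h@8): 16 holes -> [(3, 2), (3, 5), (3, 10), (3, 13), (4, 2), (4, 5), (4, 10), (4, 13), (11, 2), (11, 5), (11, 10), (11, 13), (12, 2), (12, 5), (12, 10), (12, 13)]
Unfold 5 (reflect across h@16): 32 holes -> [(3, 2), (3, 5), (3, 10), (3, 13), (4, 2), (4, 5), (4, 10), (4, 13), (11, 2), (11, 5), (11, 10), (11, 13), (12, 2), (12, 5), (12, 10), (12, 13), (19, 2), (19, 5), (19, 10), (19, 13), (20, 2), (20, 5), (20, 10), (20, 13), (27, 2), (27, 5), (27, 10), (27, 13), (28, 2), (28, 5), (28, 10), (28, 13)]

Answer: 32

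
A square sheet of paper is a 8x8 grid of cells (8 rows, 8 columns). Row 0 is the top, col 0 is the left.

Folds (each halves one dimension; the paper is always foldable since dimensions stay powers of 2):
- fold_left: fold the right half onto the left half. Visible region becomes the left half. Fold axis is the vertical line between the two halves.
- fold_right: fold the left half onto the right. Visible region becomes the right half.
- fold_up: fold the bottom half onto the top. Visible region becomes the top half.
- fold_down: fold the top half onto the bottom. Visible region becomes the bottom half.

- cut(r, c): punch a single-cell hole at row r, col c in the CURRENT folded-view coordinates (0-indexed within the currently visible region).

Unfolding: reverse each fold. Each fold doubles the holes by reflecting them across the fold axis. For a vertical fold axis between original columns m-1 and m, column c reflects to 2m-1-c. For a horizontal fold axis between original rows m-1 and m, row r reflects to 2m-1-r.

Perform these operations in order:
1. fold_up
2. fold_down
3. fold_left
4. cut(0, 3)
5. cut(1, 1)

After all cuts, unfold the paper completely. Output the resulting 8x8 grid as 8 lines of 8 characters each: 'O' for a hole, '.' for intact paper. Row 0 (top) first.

Op 1 fold_up: fold axis h@4; visible region now rows[0,4) x cols[0,8) = 4x8
Op 2 fold_down: fold axis h@2; visible region now rows[2,4) x cols[0,8) = 2x8
Op 3 fold_left: fold axis v@4; visible region now rows[2,4) x cols[0,4) = 2x4
Op 4 cut(0, 3): punch at orig (2,3); cuts so far [(2, 3)]; region rows[2,4) x cols[0,4) = 2x4
Op 5 cut(1, 1): punch at orig (3,1); cuts so far [(2, 3), (3, 1)]; region rows[2,4) x cols[0,4) = 2x4
Unfold 1 (reflect across v@4): 4 holes -> [(2, 3), (2, 4), (3, 1), (3, 6)]
Unfold 2 (reflect across h@2): 8 holes -> [(0, 1), (0, 6), (1, 3), (1, 4), (2, 3), (2, 4), (3, 1), (3, 6)]
Unfold 3 (reflect across h@4): 16 holes -> [(0, 1), (0, 6), (1, 3), (1, 4), (2, 3), (2, 4), (3, 1), (3, 6), (4, 1), (4, 6), (5, 3), (5, 4), (6, 3), (6, 4), (7, 1), (7, 6)]

Answer: .O....O.
...OO...
...OO...
.O....O.
.O....O.
...OO...
...OO...
.O....O.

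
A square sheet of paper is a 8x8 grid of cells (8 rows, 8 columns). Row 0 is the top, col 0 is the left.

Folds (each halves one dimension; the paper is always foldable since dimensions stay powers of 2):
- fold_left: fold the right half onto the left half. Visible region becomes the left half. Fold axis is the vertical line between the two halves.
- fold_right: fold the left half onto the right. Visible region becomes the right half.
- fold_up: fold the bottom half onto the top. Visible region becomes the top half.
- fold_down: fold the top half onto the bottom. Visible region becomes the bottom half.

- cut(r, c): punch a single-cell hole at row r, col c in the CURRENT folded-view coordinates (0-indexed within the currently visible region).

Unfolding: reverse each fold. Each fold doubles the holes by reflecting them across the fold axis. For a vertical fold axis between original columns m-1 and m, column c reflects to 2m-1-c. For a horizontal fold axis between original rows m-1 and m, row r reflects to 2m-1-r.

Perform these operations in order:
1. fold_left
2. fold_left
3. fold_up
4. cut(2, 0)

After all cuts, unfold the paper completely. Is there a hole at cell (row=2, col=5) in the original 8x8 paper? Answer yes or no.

Answer: no

Derivation:
Op 1 fold_left: fold axis v@4; visible region now rows[0,8) x cols[0,4) = 8x4
Op 2 fold_left: fold axis v@2; visible region now rows[0,8) x cols[0,2) = 8x2
Op 3 fold_up: fold axis h@4; visible region now rows[0,4) x cols[0,2) = 4x2
Op 4 cut(2, 0): punch at orig (2,0); cuts so far [(2, 0)]; region rows[0,4) x cols[0,2) = 4x2
Unfold 1 (reflect across h@4): 2 holes -> [(2, 0), (5, 0)]
Unfold 2 (reflect across v@2): 4 holes -> [(2, 0), (2, 3), (5, 0), (5, 3)]
Unfold 3 (reflect across v@4): 8 holes -> [(2, 0), (2, 3), (2, 4), (2, 7), (5, 0), (5, 3), (5, 4), (5, 7)]
Holes: [(2, 0), (2, 3), (2, 4), (2, 7), (5, 0), (5, 3), (5, 4), (5, 7)]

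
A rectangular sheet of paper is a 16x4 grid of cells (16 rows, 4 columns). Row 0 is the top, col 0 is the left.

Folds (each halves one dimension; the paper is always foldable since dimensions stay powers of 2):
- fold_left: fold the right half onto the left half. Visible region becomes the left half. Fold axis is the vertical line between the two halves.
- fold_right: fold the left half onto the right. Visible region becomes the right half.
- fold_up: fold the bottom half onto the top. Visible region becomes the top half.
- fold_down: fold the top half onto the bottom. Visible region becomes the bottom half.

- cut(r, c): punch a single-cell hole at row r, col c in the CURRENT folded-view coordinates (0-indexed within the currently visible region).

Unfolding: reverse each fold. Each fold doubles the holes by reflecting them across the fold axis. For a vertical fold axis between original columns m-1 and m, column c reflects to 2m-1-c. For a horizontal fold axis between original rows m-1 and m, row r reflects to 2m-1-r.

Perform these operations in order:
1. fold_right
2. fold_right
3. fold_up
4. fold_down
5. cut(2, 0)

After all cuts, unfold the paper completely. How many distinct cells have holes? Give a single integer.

Op 1 fold_right: fold axis v@2; visible region now rows[0,16) x cols[2,4) = 16x2
Op 2 fold_right: fold axis v@3; visible region now rows[0,16) x cols[3,4) = 16x1
Op 3 fold_up: fold axis h@8; visible region now rows[0,8) x cols[3,4) = 8x1
Op 4 fold_down: fold axis h@4; visible region now rows[4,8) x cols[3,4) = 4x1
Op 5 cut(2, 0): punch at orig (6,3); cuts so far [(6, 3)]; region rows[4,8) x cols[3,4) = 4x1
Unfold 1 (reflect across h@4): 2 holes -> [(1, 3), (6, 3)]
Unfold 2 (reflect across h@8): 4 holes -> [(1, 3), (6, 3), (9, 3), (14, 3)]
Unfold 3 (reflect across v@3): 8 holes -> [(1, 2), (1, 3), (6, 2), (6, 3), (9, 2), (9, 3), (14, 2), (14, 3)]
Unfold 4 (reflect across v@2): 16 holes -> [(1, 0), (1, 1), (1, 2), (1, 3), (6, 0), (6, 1), (6, 2), (6, 3), (9, 0), (9, 1), (9, 2), (9, 3), (14, 0), (14, 1), (14, 2), (14, 3)]

Answer: 16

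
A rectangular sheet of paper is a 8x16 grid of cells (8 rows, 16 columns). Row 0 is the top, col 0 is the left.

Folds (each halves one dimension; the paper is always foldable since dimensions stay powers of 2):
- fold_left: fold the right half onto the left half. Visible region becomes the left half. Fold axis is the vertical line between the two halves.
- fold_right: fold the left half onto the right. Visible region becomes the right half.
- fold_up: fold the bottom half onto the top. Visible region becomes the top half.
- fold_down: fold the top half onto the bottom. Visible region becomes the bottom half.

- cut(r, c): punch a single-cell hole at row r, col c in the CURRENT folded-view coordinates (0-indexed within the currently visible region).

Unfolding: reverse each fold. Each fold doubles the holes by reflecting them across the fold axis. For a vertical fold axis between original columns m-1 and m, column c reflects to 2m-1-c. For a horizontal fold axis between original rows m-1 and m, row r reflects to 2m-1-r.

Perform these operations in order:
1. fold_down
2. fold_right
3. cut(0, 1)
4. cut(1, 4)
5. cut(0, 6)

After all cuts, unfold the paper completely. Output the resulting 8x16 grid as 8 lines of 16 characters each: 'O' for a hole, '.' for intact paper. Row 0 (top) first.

Answer: ................
................
...O........O...
.O....O..O....O.
.O....O..O....O.
...O........O...
................
................

Derivation:
Op 1 fold_down: fold axis h@4; visible region now rows[4,8) x cols[0,16) = 4x16
Op 2 fold_right: fold axis v@8; visible region now rows[4,8) x cols[8,16) = 4x8
Op 3 cut(0, 1): punch at orig (4,9); cuts so far [(4, 9)]; region rows[4,8) x cols[8,16) = 4x8
Op 4 cut(1, 4): punch at orig (5,12); cuts so far [(4, 9), (5, 12)]; region rows[4,8) x cols[8,16) = 4x8
Op 5 cut(0, 6): punch at orig (4,14); cuts so far [(4, 9), (4, 14), (5, 12)]; region rows[4,8) x cols[8,16) = 4x8
Unfold 1 (reflect across v@8): 6 holes -> [(4, 1), (4, 6), (4, 9), (4, 14), (5, 3), (5, 12)]
Unfold 2 (reflect across h@4): 12 holes -> [(2, 3), (2, 12), (3, 1), (3, 6), (3, 9), (3, 14), (4, 1), (4, 6), (4, 9), (4, 14), (5, 3), (5, 12)]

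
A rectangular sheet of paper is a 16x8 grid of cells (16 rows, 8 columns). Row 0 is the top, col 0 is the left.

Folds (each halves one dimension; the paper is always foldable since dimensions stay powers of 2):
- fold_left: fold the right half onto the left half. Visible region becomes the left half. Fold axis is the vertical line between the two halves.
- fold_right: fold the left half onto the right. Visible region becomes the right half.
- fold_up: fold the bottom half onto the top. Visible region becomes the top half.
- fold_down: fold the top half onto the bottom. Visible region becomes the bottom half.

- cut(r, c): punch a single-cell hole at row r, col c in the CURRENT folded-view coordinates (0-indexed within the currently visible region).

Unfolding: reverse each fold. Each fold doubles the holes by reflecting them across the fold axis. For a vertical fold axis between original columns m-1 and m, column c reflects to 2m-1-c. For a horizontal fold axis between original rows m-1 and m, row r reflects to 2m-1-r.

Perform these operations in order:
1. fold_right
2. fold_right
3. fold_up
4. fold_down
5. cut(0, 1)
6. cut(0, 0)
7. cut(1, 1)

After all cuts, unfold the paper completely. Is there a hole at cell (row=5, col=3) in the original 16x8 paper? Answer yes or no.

Answer: yes

Derivation:
Op 1 fold_right: fold axis v@4; visible region now rows[0,16) x cols[4,8) = 16x4
Op 2 fold_right: fold axis v@6; visible region now rows[0,16) x cols[6,8) = 16x2
Op 3 fold_up: fold axis h@8; visible region now rows[0,8) x cols[6,8) = 8x2
Op 4 fold_down: fold axis h@4; visible region now rows[4,8) x cols[6,8) = 4x2
Op 5 cut(0, 1): punch at orig (4,7); cuts so far [(4, 7)]; region rows[4,8) x cols[6,8) = 4x2
Op 6 cut(0, 0): punch at orig (4,6); cuts so far [(4, 6), (4, 7)]; region rows[4,8) x cols[6,8) = 4x2
Op 7 cut(1, 1): punch at orig (5,7); cuts so far [(4, 6), (4, 7), (5, 7)]; region rows[4,8) x cols[6,8) = 4x2
Unfold 1 (reflect across h@4): 6 holes -> [(2, 7), (3, 6), (3, 7), (4, 6), (4, 7), (5, 7)]
Unfold 2 (reflect across h@8): 12 holes -> [(2, 7), (3, 6), (3, 7), (4, 6), (4, 7), (5, 7), (10, 7), (11, 6), (11, 7), (12, 6), (12, 7), (13, 7)]
Unfold 3 (reflect across v@6): 24 holes -> [(2, 4), (2, 7), (3, 4), (3, 5), (3, 6), (3, 7), (4, 4), (4, 5), (4, 6), (4, 7), (5, 4), (5, 7), (10, 4), (10, 7), (11, 4), (11, 5), (11, 6), (11, 7), (12, 4), (12, 5), (12, 6), (12, 7), (13, 4), (13, 7)]
Unfold 4 (reflect across v@4): 48 holes -> [(2, 0), (2, 3), (2, 4), (2, 7), (3, 0), (3, 1), (3, 2), (3, 3), (3, 4), (3, 5), (3, 6), (3, 7), (4, 0), (4, 1), (4, 2), (4, 3), (4, 4), (4, 5), (4, 6), (4, 7), (5, 0), (5, 3), (5, 4), (5, 7), (10, 0), (10, 3), (10, 4), (10, 7), (11, 0), (11, 1), (11, 2), (11, 3), (11, 4), (11, 5), (11, 6), (11, 7), (12, 0), (12, 1), (12, 2), (12, 3), (12, 4), (12, 5), (12, 6), (12, 7), (13, 0), (13, 3), (13, 4), (13, 7)]
Holes: [(2, 0), (2, 3), (2, 4), (2, 7), (3, 0), (3, 1), (3, 2), (3, 3), (3, 4), (3, 5), (3, 6), (3, 7), (4, 0), (4, 1), (4, 2), (4, 3), (4, 4), (4, 5), (4, 6), (4, 7), (5, 0), (5, 3), (5, 4), (5, 7), (10, 0), (10, 3), (10, 4), (10, 7), (11, 0), (11, 1), (11, 2), (11, 3), (11, 4), (11, 5), (11, 6), (11, 7), (12, 0), (12, 1), (12, 2), (12, 3), (12, 4), (12, 5), (12, 6), (12, 7), (13, 0), (13, 3), (13, 4), (13, 7)]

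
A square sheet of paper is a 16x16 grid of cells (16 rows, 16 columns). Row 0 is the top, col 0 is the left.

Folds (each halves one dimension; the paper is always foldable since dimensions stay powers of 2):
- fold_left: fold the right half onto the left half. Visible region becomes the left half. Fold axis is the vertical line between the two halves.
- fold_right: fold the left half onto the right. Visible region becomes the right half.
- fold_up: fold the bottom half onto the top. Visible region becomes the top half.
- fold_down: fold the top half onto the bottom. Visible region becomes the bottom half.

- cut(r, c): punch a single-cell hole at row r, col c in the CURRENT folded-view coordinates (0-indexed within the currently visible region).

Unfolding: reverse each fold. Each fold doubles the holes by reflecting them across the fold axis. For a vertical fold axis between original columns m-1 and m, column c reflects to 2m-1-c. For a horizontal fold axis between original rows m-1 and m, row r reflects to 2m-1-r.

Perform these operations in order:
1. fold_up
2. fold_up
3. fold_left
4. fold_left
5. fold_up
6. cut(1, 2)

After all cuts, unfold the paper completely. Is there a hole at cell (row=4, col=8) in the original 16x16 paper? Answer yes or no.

Answer: no

Derivation:
Op 1 fold_up: fold axis h@8; visible region now rows[0,8) x cols[0,16) = 8x16
Op 2 fold_up: fold axis h@4; visible region now rows[0,4) x cols[0,16) = 4x16
Op 3 fold_left: fold axis v@8; visible region now rows[0,4) x cols[0,8) = 4x8
Op 4 fold_left: fold axis v@4; visible region now rows[0,4) x cols[0,4) = 4x4
Op 5 fold_up: fold axis h@2; visible region now rows[0,2) x cols[0,4) = 2x4
Op 6 cut(1, 2): punch at orig (1,2); cuts so far [(1, 2)]; region rows[0,2) x cols[0,4) = 2x4
Unfold 1 (reflect across h@2): 2 holes -> [(1, 2), (2, 2)]
Unfold 2 (reflect across v@4): 4 holes -> [(1, 2), (1, 5), (2, 2), (2, 5)]
Unfold 3 (reflect across v@8): 8 holes -> [(1, 2), (1, 5), (1, 10), (1, 13), (2, 2), (2, 5), (2, 10), (2, 13)]
Unfold 4 (reflect across h@4): 16 holes -> [(1, 2), (1, 5), (1, 10), (1, 13), (2, 2), (2, 5), (2, 10), (2, 13), (5, 2), (5, 5), (5, 10), (5, 13), (6, 2), (6, 5), (6, 10), (6, 13)]
Unfold 5 (reflect across h@8): 32 holes -> [(1, 2), (1, 5), (1, 10), (1, 13), (2, 2), (2, 5), (2, 10), (2, 13), (5, 2), (5, 5), (5, 10), (5, 13), (6, 2), (6, 5), (6, 10), (6, 13), (9, 2), (9, 5), (9, 10), (9, 13), (10, 2), (10, 5), (10, 10), (10, 13), (13, 2), (13, 5), (13, 10), (13, 13), (14, 2), (14, 5), (14, 10), (14, 13)]
Holes: [(1, 2), (1, 5), (1, 10), (1, 13), (2, 2), (2, 5), (2, 10), (2, 13), (5, 2), (5, 5), (5, 10), (5, 13), (6, 2), (6, 5), (6, 10), (6, 13), (9, 2), (9, 5), (9, 10), (9, 13), (10, 2), (10, 5), (10, 10), (10, 13), (13, 2), (13, 5), (13, 10), (13, 13), (14, 2), (14, 5), (14, 10), (14, 13)]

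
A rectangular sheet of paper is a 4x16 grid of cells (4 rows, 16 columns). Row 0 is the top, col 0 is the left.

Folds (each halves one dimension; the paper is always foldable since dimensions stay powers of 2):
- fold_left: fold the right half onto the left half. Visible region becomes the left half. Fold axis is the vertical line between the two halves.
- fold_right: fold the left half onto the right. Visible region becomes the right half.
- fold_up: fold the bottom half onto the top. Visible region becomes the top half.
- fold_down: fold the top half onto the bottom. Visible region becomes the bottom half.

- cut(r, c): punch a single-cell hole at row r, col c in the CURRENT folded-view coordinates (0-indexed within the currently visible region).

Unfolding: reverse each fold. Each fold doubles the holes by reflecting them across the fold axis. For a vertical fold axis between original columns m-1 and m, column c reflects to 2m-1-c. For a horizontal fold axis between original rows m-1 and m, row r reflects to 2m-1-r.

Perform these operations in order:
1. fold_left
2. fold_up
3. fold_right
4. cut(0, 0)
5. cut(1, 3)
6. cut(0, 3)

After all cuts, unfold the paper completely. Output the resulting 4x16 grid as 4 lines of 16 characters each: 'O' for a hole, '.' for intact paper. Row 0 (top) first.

Answer: O..OO..OO..OO..O
O......OO......O
O......OO......O
O..OO..OO..OO..O

Derivation:
Op 1 fold_left: fold axis v@8; visible region now rows[0,4) x cols[0,8) = 4x8
Op 2 fold_up: fold axis h@2; visible region now rows[0,2) x cols[0,8) = 2x8
Op 3 fold_right: fold axis v@4; visible region now rows[0,2) x cols[4,8) = 2x4
Op 4 cut(0, 0): punch at orig (0,4); cuts so far [(0, 4)]; region rows[0,2) x cols[4,8) = 2x4
Op 5 cut(1, 3): punch at orig (1,7); cuts so far [(0, 4), (1, 7)]; region rows[0,2) x cols[4,8) = 2x4
Op 6 cut(0, 3): punch at orig (0,7); cuts so far [(0, 4), (0, 7), (1, 7)]; region rows[0,2) x cols[4,8) = 2x4
Unfold 1 (reflect across v@4): 6 holes -> [(0, 0), (0, 3), (0, 4), (0, 7), (1, 0), (1, 7)]
Unfold 2 (reflect across h@2): 12 holes -> [(0, 0), (0, 3), (0, 4), (0, 7), (1, 0), (1, 7), (2, 0), (2, 7), (3, 0), (3, 3), (3, 4), (3, 7)]
Unfold 3 (reflect across v@8): 24 holes -> [(0, 0), (0, 3), (0, 4), (0, 7), (0, 8), (0, 11), (0, 12), (0, 15), (1, 0), (1, 7), (1, 8), (1, 15), (2, 0), (2, 7), (2, 8), (2, 15), (3, 0), (3, 3), (3, 4), (3, 7), (3, 8), (3, 11), (3, 12), (3, 15)]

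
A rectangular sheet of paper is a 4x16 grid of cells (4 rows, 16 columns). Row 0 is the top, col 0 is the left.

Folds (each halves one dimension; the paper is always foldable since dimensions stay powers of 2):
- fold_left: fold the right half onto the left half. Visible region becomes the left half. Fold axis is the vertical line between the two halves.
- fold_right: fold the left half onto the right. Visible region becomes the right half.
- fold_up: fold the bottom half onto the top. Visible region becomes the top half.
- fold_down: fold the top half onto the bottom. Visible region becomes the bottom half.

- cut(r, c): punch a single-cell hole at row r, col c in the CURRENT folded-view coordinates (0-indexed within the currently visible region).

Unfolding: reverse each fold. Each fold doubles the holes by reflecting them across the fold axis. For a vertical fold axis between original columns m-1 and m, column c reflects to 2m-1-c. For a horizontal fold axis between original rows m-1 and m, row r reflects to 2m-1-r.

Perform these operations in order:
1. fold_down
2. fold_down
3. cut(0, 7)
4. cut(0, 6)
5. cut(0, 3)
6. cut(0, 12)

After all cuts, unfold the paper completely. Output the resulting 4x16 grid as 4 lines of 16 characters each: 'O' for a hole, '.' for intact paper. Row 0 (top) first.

Op 1 fold_down: fold axis h@2; visible region now rows[2,4) x cols[0,16) = 2x16
Op 2 fold_down: fold axis h@3; visible region now rows[3,4) x cols[0,16) = 1x16
Op 3 cut(0, 7): punch at orig (3,7); cuts so far [(3, 7)]; region rows[3,4) x cols[0,16) = 1x16
Op 4 cut(0, 6): punch at orig (3,6); cuts so far [(3, 6), (3, 7)]; region rows[3,4) x cols[0,16) = 1x16
Op 5 cut(0, 3): punch at orig (3,3); cuts so far [(3, 3), (3, 6), (3, 7)]; region rows[3,4) x cols[0,16) = 1x16
Op 6 cut(0, 12): punch at orig (3,12); cuts so far [(3, 3), (3, 6), (3, 7), (3, 12)]; region rows[3,4) x cols[0,16) = 1x16
Unfold 1 (reflect across h@3): 8 holes -> [(2, 3), (2, 6), (2, 7), (2, 12), (3, 3), (3, 6), (3, 7), (3, 12)]
Unfold 2 (reflect across h@2): 16 holes -> [(0, 3), (0, 6), (0, 7), (0, 12), (1, 3), (1, 6), (1, 7), (1, 12), (2, 3), (2, 6), (2, 7), (2, 12), (3, 3), (3, 6), (3, 7), (3, 12)]

Answer: ...O..OO....O...
...O..OO....O...
...O..OO....O...
...O..OO....O...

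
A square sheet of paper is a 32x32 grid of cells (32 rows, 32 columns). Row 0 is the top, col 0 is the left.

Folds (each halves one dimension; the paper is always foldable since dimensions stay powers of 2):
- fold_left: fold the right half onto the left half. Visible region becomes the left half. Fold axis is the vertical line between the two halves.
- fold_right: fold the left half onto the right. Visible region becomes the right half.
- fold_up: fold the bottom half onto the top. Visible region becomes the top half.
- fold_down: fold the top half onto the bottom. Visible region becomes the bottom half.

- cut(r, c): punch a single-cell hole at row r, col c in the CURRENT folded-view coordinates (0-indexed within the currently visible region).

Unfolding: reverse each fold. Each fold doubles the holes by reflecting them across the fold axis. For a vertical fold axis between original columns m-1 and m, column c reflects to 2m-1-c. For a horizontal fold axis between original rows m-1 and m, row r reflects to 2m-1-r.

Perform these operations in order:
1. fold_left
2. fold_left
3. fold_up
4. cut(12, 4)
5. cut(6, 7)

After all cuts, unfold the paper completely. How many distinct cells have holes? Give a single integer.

Answer: 16

Derivation:
Op 1 fold_left: fold axis v@16; visible region now rows[0,32) x cols[0,16) = 32x16
Op 2 fold_left: fold axis v@8; visible region now rows[0,32) x cols[0,8) = 32x8
Op 3 fold_up: fold axis h@16; visible region now rows[0,16) x cols[0,8) = 16x8
Op 4 cut(12, 4): punch at orig (12,4); cuts so far [(12, 4)]; region rows[0,16) x cols[0,8) = 16x8
Op 5 cut(6, 7): punch at orig (6,7); cuts so far [(6, 7), (12, 4)]; region rows[0,16) x cols[0,8) = 16x8
Unfold 1 (reflect across h@16): 4 holes -> [(6, 7), (12, 4), (19, 4), (25, 7)]
Unfold 2 (reflect across v@8): 8 holes -> [(6, 7), (6, 8), (12, 4), (12, 11), (19, 4), (19, 11), (25, 7), (25, 8)]
Unfold 3 (reflect across v@16): 16 holes -> [(6, 7), (6, 8), (6, 23), (6, 24), (12, 4), (12, 11), (12, 20), (12, 27), (19, 4), (19, 11), (19, 20), (19, 27), (25, 7), (25, 8), (25, 23), (25, 24)]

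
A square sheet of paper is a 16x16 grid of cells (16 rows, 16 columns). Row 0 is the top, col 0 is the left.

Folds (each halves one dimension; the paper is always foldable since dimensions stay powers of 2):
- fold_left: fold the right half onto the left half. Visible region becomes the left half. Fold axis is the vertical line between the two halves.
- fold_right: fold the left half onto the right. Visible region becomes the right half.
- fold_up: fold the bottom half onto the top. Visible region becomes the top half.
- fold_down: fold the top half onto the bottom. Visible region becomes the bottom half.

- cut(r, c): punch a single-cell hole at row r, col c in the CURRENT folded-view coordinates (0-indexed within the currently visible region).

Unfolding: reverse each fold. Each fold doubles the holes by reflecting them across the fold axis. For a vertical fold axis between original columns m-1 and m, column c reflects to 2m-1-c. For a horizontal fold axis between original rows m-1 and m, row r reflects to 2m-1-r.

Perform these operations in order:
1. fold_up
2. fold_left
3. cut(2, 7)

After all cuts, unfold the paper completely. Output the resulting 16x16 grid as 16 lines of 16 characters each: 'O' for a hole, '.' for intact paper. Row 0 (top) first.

Op 1 fold_up: fold axis h@8; visible region now rows[0,8) x cols[0,16) = 8x16
Op 2 fold_left: fold axis v@8; visible region now rows[0,8) x cols[0,8) = 8x8
Op 3 cut(2, 7): punch at orig (2,7); cuts so far [(2, 7)]; region rows[0,8) x cols[0,8) = 8x8
Unfold 1 (reflect across v@8): 2 holes -> [(2, 7), (2, 8)]
Unfold 2 (reflect across h@8): 4 holes -> [(2, 7), (2, 8), (13, 7), (13, 8)]

Answer: ................
................
.......OO.......
................
................
................
................
................
................
................
................
................
................
.......OO.......
................
................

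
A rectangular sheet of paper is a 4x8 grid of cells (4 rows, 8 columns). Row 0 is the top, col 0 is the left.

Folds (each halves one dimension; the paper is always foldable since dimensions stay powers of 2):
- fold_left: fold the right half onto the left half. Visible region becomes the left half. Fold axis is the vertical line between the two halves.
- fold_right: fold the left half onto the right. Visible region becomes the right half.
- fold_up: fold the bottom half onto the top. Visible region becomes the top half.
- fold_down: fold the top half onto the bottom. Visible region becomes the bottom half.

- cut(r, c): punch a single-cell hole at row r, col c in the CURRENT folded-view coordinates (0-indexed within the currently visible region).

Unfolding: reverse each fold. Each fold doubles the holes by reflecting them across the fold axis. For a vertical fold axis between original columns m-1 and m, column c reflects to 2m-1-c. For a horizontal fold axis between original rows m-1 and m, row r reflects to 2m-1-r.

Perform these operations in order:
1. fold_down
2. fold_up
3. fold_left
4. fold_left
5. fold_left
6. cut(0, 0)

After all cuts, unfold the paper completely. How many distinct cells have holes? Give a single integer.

Op 1 fold_down: fold axis h@2; visible region now rows[2,4) x cols[0,8) = 2x8
Op 2 fold_up: fold axis h@3; visible region now rows[2,3) x cols[0,8) = 1x8
Op 3 fold_left: fold axis v@4; visible region now rows[2,3) x cols[0,4) = 1x4
Op 4 fold_left: fold axis v@2; visible region now rows[2,3) x cols[0,2) = 1x2
Op 5 fold_left: fold axis v@1; visible region now rows[2,3) x cols[0,1) = 1x1
Op 6 cut(0, 0): punch at orig (2,0); cuts so far [(2, 0)]; region rows[2,3) x cols[0,1) = 1x1
Unfold 1 (reflect across v@1): 2 holes -> [(2, 0), (2, 1)]
Unfold 2 (reflect across v@2): 4 holes -> [(2, 0), (2, 1), (2, 2), (2, 3)]
Unfold 3 (reflect across v@4): 8 holes -> [(2, 0), (2, 1), (2, 2), (2, 3), (2, 4), (2, 5), (2, 6), (2, 7)]
Unfold 4 (reflect across h@3): 16 holes -> [(2, 0), (2, 1), (2, 2), (2, 3), (2, 4), (2, 5), (2, 6), (2, 7), (3, 0), (3, 1), (3, 2), (3, 3), (3, 4), (3, 5), (3, 6), (3, 7)]
Unfold 5 (reflect across h@2): 32 holes -> [(0, 0), (0, 1), (0, 2), (0, 3), (0, 4), (0, 5), (0, 6), (0, 7), (1, 0), (1, 1), (1, 2), (1, 3), (1, 4), (1, 5), (1, 6), (1, 7), (2, 0), (2, 1), (2, 2), (2, 3), (2, 4), (2, 5), (2, 6), (2, 7), (3, 0), (3, 1), (3, 2), (3, 3), (3, 4), (3, 5), (3, 6), (3, 7)]

Answer: 32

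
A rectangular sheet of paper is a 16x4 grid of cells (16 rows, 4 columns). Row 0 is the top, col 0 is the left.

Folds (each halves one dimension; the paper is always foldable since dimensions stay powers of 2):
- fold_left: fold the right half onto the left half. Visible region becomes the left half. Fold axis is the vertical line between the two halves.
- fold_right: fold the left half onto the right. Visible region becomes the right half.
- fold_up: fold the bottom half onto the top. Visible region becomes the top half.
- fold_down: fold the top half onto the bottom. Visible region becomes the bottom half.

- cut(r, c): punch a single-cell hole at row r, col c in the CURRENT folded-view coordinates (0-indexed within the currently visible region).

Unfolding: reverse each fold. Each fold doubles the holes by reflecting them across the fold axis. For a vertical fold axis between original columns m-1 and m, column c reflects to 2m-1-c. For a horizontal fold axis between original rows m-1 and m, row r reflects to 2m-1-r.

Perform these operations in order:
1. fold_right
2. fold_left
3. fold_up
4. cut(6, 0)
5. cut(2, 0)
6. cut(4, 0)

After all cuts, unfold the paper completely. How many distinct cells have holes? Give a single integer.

Op 1 fold_right: fold axis v@2; visible region now rows[0,16) x cols[2,4) = 16x2
Op 2 fold_left: fold axis v@3; visible region now rows[0,16) x cols[2,3) = 16x1
Op 3 fold_up: fold axis h@8; visible region now rows[0,8) x cols[2,3) = 8x1
Op 4 cut(6, 0): punch at orig (6,2); cuts so far [(6, 2)]; region rows[0,8) x cols[2,3) = 8x1
Op 5 cut(2, 0): punch at orig (2,2); cuts so far [(2, 2), (6, 2)]; region rows[0,8) x cols[2,3) = 8x1
Op 6 cut(4, 0): punch at orig (4,2); cuts so far [(2, 2), (4, 2), (6, 2)]; region rows[0,8) x cols[2,3) = 8x1
Unfold 1 (reflect across h@8): 6 holes -> [(2, 2), (4, 2), (6, 2), (9, 2), (11, 2), (13, 2)]
Unfold 2 (reflect across v@3): 12 holes -> [(2, 2), (2, 3), (4, 2), (4, 3), (6, 2), (6, 3), (9, 2), (9, 3), (11, 2), (11, 3), (13, 2), (13, 3)]
Unfold 3 (reflect across v@2): 24 holes -> [(2, 0), (2, 1), (2, 2), (2, 3), (4, 0), (4, 1), (4, 2), (4, 3), (6, 0), (6, 1), (6, 2), (6, 3), (9, 0), (9, 1), (9, 2), (9, 3), (11, 0), (11, 1), (11, 2), (11, 3), (13, 0), (13, 1), (13, 2), (13, 3)]

Answer: 24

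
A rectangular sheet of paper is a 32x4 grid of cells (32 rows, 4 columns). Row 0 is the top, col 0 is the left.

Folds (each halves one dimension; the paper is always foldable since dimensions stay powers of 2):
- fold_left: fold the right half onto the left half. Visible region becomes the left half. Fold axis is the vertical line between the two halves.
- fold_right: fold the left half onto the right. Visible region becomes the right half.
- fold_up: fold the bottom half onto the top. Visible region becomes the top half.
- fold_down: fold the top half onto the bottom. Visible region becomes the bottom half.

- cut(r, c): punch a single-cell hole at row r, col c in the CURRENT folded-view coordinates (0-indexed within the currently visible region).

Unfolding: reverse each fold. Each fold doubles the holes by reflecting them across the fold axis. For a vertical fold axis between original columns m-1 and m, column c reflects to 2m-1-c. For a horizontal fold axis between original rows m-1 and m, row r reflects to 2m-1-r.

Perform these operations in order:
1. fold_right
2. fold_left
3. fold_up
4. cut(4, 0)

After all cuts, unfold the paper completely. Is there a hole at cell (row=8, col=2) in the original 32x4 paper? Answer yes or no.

Op 1 fold_right: fold axis v@2; visible region now rows[0,32) x cols[2,4) = 32x2
Op 2 fold_left: fold axis v@3; visible region now rows[0,32) x cols[2,3) = 32x1
Op 3 fold_up: fold axis h@16; visible region now rows[0,16) x cols[2,3) = 16x1
Op 4 cut(4, 0): punch at orig (4,2); cuts so far [(4, 2)]; region rows[0,16) x cols[2,3) = 16x1
Unfold 1 (reflect across h@16): 2 holes -> [(4, 2), (27, 2)]
Unfold 2 (reflect across v@3): 4 holes -> [(4, 2), (4, 3), (27, 2), (27, 3)]
Unfold 3 (reflect across v@2): 8 holes -> [(4, 0), (4, 1), (4, 2), (4, 3), (27, 0), (27, 1), (27, 2), (27, 3)]
Holes: [(4, 0), (4, 1), (4, 2), (4, 3), (27, 0), (27, 1), (27, 2), (27, 3)]

Answer: no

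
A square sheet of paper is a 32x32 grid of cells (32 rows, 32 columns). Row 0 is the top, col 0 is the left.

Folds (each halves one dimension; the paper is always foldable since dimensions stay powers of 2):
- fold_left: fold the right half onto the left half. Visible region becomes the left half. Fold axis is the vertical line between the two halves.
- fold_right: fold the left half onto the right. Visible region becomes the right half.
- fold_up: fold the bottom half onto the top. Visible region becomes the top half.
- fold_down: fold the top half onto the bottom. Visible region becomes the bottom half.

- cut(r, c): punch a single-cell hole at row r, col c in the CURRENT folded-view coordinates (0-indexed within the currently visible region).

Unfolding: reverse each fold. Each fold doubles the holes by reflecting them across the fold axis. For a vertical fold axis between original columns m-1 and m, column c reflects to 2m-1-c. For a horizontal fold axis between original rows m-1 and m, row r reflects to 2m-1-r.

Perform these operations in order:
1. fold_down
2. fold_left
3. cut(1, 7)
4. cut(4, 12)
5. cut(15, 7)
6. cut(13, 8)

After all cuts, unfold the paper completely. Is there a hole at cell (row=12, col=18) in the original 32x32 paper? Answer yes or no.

Op 1 fold_down: fold axis h@16; visible region now rows[16,32) x cols[0,32) = 16x32
Op 2 fold_left: fold axis v@16; visible region now rows[16,32) x cols[0,16) = 16x16
Op 3 cut(1, 7): punch at orig (17,7); cuts so far [(17, 7)]; region rows[16,32) x cols[0,16) = 16x16
Op 4 cut(4, 12): punch at orig (20,12); cuts so far [(17, 7), (20, 12)]; region rows[16,32) x cols[0,16) = 16x16
Op 5 cut(15, 7): punch at orig (31,7); cuts so far [(17, 7), (20, 12), (31, 7)]; region rows[16,32) x cols[0,16) = 16x16
Op 6 cut(13, 8): punch at orig (29,8); cuts so far [(17, 7), (20, 12), (29, 8), (31, 7)]; region rows[16,32) x cols[0,16) = 16x16
Unfold 1 (reflect across v@16): 8 holes -> [(17, 7), (17, 24), (20, 12), (20, 19), (29, 8), (29, 23), (31, 7), (31, 24)]
Unfold 2 (reflect across h@16): 16 holes -> [(0, 7), (0, 24), (2, 8), (2, 23), (11, 12), (11, 19), (14, 7), (14, 24), (17, 7), (17, 24), (20, 12), (20, 19), (29, 8), (29, 23), (31, 7), (31, 24)]
Holes: [(0, 7), (0, 24), (2, 8), (2, 23), (11, 12), (11, 19), (14, 7), (14, 24), (17, 7), (17, 24), (20, 12), (20, 19), (29, 8), (29, 23), (31, 7), (31, 24)]

Answer: no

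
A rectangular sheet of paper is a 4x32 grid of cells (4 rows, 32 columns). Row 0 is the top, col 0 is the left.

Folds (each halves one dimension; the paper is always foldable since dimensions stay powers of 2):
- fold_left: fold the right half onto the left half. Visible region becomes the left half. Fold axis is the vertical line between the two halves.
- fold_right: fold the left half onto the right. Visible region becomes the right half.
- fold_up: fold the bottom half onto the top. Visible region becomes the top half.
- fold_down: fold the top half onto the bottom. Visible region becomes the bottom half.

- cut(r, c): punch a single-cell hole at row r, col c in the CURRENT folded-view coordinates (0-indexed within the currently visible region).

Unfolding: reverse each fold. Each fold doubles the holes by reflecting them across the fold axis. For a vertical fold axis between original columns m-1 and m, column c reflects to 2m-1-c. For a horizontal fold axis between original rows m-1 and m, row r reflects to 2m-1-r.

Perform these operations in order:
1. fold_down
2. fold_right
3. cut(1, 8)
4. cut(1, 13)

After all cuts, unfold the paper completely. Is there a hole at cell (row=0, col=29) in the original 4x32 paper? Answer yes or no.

Answer: yes

Derivation:
Op 1 fold_down: fold axis h@2; visible region now rows[2,4) x cols[0,32) = 2x32
Op 2 fold_right: fold axis v@16; visible region now rows[2,4) x cols[16,32) = 2x16
Op 3 cut(1, 8): punch at orig (3,24); cuts so far [(3, 24)]; region rows[2,4) x cols[16,32) = 2x16
Op 4 cut(1, 13): punch at orig (3,29); cuts so far [(3, 24), (3, 29)]; region rows[2,4) x cols[16,32) = 2x16
Unfold 1 (reflect across v@16): 4 holes -> [(3, 2), (3, 7), (3, 24), (3, 29)]
Unfold 2 (reflect across h@2): 8 holes -> [(0, 2), (0, 7), (0, 24), (0, 29), (3, 2), (3, 7), (3, 24), (3, 29)]
Holes: [(0, 2), (0, 7), (0, 24), (0, 29), (3, 2), (3, 7), (3, 24), (3, 29)]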